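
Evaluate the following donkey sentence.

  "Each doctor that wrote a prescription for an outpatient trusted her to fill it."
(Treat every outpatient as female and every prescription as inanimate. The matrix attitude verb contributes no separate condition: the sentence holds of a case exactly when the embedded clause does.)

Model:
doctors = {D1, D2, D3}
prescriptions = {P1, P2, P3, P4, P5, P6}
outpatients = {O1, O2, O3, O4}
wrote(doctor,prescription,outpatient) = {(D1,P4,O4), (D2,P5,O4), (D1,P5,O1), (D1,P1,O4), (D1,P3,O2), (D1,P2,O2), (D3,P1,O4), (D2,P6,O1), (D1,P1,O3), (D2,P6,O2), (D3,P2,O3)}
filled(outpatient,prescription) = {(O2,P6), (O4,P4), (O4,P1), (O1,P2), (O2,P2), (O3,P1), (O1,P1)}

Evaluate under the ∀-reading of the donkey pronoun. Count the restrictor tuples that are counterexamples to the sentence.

5

"her" takes "an outpatient" as antecedent and "it" takes "a prescription"; both are donkey pronouns co-varying with the restrictor.
Strong reading: for every (d,p,o) with wrote(d,p,o), filled(o,p).
Restrictor triples: (D1,P1,O3)→filled(O3,P1) ✓  (D1,P1,O4)→filled(O4,P1) ✓  (D1,P2,O2)→filled(O2,P2) ✓  (D1,P3,O2)→filled(O2,P3) ✗  (D1,P4,O4)→filled(O4,P4) ✓  (D1,P5,O1)→filled(O1,P5) ✗  (D2,P5,O4)→filled(O4,P5) ✗  (D2,P6,O1)→filled(O1,P6) ✗  (D2,P6,O2)→filled(O2,P6) ✓  (D3,P1,O4)→filled(O4,P1) ✓  (D3,P2,O3)→filled(O3,P2) ✗
Counterexamples (restrictor triples failing the scope): 5.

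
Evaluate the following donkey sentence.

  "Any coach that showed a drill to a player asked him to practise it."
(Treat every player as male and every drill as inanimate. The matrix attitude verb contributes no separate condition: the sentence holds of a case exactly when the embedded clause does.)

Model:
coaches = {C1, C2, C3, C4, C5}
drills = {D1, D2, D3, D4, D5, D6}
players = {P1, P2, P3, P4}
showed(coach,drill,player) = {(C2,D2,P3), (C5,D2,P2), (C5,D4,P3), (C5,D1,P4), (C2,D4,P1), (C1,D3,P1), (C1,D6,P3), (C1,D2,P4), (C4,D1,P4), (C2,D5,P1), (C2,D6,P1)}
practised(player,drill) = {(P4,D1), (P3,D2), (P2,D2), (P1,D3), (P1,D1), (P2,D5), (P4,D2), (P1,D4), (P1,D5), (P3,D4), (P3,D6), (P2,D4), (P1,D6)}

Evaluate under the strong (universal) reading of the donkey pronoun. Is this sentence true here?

True

"him" takes "a player" as antecedent and "it" takes "a drill"; both are donkey pronouns co-varying with the restrictor.
Strong reading: for every (c,d,p) with showed(c,d,p), practised(p,d).
Restrictor triples: (C1,D2,P4)→practised(P4,D2) ✓  (C1,D3,P1)→practised(P1,D3) ✓  (C1,D6,P3)→practised(P3,D6) ✓  (C2,D2,P3)→practised(P3,D2) ✓  (C2,D4,P1)→practised(P1,D4) ✓  (C2,D5,P1)→practised(P1,D5) ✓  (C2,D6,P1)→practised(P1,D6) ✓  (C4,D1,P4)→practised(P4,D1) ✓  (C5,D1,P4)→practised(P4,D1) ✓  (C5,D2,P2)→practised(P2,D2) ✓  (C5,D4,P3)→practised(P3,D4) ✓
Every restrictor triple satisfies the scope.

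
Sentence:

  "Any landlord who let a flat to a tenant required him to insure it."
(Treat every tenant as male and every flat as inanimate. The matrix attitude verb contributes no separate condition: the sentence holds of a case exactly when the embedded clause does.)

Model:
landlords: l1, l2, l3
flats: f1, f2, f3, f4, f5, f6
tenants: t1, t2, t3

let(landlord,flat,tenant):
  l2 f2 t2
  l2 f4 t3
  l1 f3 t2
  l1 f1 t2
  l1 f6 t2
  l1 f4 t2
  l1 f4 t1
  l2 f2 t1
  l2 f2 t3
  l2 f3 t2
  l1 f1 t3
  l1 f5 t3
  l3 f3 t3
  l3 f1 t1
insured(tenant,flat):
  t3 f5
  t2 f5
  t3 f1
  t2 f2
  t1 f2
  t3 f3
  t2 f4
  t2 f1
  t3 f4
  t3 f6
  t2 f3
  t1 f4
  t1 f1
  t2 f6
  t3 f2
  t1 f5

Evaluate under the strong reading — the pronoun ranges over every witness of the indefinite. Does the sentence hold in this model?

"him" takes "a tenant" as antecedent and "it" takes "a flat"; both are donkey pronouns co-varying with the restrictor.
Strong reading: for every (l,f,t) with let(l,f,t), insured(t,f).
Restrictor triples: (l1,f1,t2)→insured(t2,f1) ✓  (l1,f1,t3)→insured(t3,f1) ✓  (l1,f3,t2)→insured(t2,f3) ✓  (l1,f4,t1)→insured(t1,f4) ✓  (l1,f4,t2)→insured(t2,f4) ✓  (l1,f5,t3)→insured(t3,f5) ✓  (l1,f6,t2)→insured(t2,f6) ✓  (l2,f2,t1)→insured(t1,f2) ✓  (l2,f2,t2)→insured(t2,f2) ✓  (l2,f2,t3)→insured(t3,f2) ✓  (l2,f3,t2)→insured(t2,f3) ✓  (l2,f4,t3)→insured(t3,f4) ✓  (l3,f1,t1)→insured(t1,f1) ✓  (l3,f3,t3)→insured(t3,f3) ✓
Every restrictor triple satisfies the scope.

True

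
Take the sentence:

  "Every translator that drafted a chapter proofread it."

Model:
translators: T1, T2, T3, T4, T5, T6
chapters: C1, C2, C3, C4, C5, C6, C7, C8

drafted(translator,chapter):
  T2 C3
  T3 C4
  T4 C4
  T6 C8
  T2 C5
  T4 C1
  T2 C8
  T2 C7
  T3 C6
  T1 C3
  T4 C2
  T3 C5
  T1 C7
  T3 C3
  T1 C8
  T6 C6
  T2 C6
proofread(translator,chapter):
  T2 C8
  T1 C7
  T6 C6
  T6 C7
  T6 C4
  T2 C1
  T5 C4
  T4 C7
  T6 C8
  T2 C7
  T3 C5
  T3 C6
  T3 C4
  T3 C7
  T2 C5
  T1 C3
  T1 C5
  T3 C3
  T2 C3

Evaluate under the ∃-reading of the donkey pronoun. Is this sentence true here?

False

"it" takes "a chapter" as antecedent — a donkey pronoun bound across the clause boundary.
Weak reading: every translator t with some drafted-chapter has at least one drafted-chapter c such that proofread(t,c).
Per translator: T1:✓  T2:✓  T3:✓  T4:✗  T6:✓
T4 has no witness among its drafted-chapters.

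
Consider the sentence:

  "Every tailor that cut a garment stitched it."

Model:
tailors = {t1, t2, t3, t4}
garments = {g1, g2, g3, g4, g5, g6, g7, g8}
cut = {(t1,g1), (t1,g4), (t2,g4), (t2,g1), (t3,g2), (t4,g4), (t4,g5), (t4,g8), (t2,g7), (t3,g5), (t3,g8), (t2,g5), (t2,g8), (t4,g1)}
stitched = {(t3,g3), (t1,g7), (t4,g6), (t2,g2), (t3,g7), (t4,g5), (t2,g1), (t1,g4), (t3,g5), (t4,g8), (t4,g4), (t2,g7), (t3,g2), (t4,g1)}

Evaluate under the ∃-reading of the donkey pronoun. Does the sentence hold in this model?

"it" takes "a garment" as antecedent — a donkey pronoun bound across the clause boundary.
Weak reading: every tailor t with some cut-garment has at least one cut-garment g such that stitched(t,g).
Per tailor: t1:✓  t2:✓  t3:✓  t4:✓
Every tailor in the restrictor has a witness.

True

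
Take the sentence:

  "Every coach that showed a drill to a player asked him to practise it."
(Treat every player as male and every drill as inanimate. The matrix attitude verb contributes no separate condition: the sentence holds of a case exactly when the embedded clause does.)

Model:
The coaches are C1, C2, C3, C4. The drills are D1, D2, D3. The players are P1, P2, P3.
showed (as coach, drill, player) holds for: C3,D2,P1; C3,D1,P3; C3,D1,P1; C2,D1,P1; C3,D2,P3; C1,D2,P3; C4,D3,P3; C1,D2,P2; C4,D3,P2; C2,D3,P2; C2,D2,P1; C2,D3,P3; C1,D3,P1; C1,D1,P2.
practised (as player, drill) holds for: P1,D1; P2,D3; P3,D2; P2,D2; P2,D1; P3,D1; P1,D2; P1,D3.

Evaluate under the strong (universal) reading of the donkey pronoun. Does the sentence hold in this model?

False

"him" takes "a player" as antecedent and "it" takes "a drill"; both are donkey pronouns co-varying with the restrictor.
Strong reading: for every (c,d,p) with showed(c,d,p), practised(p,d).
Restrictor triples: (C1,D1,P2)→practised(P2,D1) ✓  (C1,D2,P2)→practised(P2,D2) ✓  (C1,D2,P3)→practised(P3,D2) ✓  (C1,D3,P1)→practised(P1,D3) ✓  (C2,D1,P1)→practised(P1,D1) ✓  (C2,D2,P1)→practised(P1,D2) ✓  (C2,D3,P2)→practised(P2,D3) ✓  (C2,D3,P3)→practised(P3,D3) ✗  (C3,D1,P1)→practised(P1,D1) ✓  (C3,D1,P3)→practised(P3,D1) ✓  (C3,D2,P1)→practised(P1,D2) ✓  (C3,D2,P3)→practised(P3,D2) ✓  (C4,D3,P2)→practised(P2,D3) ✓  (C4,D3,P3)→practised(P3,D3) ✗
Counterexample: (C2,D3,P3) — practised(P3,D3) does not hold.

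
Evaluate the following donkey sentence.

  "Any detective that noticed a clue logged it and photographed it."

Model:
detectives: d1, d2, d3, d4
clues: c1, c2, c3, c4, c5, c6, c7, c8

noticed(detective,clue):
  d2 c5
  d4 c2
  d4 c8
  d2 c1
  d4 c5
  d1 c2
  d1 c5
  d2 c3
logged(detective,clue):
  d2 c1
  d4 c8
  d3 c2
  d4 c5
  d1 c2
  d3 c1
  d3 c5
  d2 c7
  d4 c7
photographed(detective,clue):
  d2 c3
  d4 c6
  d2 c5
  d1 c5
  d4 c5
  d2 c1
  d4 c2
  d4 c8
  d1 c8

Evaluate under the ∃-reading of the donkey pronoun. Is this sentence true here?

False

"it" takes "a clue" as antecedent — a donkey pronoun bound across the clause boundary.
Weak reading: every detective d with some noticed-clue has at least one noticed-clue c such that logged(d,c) ∧ photographed(d,c).
Per detective: d1:✗  d2:✓  d4:✓
d1 has no witness among its noticed-clues.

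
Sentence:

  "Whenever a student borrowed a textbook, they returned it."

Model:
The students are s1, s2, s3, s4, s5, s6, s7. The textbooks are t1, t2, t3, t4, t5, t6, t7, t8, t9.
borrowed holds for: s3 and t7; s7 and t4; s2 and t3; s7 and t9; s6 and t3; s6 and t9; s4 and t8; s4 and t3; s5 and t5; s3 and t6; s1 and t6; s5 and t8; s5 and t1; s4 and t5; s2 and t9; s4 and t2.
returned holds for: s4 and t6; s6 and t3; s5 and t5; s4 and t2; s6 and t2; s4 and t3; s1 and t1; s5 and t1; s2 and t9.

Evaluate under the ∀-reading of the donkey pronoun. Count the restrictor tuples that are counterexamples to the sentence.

"it" takes "a textbook" as antecedent — a donkey pronoun bound across the clause boundary.
Strong reading: for every (s,t) with borrowed(s,t), returned(s,t).
Restrictor pairs: (s1,t6) ✗  (s2,t3) ✗  (s2,t9) ✓  (s3,t6) ✗  (s3,t7) ✗  (s4,t2) ✓  (s4,t3) ✓  (s4,t5) ✗  (s4,t8) ✗  (s5,t1) ✓  (s5,t5) ✓  (s5,t8) ✗  (s6,t3) ✓  (s6,t9) ✗  (s7,t4) ✗  (s7,t9) ✗
Counterexamples (restrictor pairs failing the scope): 10.

10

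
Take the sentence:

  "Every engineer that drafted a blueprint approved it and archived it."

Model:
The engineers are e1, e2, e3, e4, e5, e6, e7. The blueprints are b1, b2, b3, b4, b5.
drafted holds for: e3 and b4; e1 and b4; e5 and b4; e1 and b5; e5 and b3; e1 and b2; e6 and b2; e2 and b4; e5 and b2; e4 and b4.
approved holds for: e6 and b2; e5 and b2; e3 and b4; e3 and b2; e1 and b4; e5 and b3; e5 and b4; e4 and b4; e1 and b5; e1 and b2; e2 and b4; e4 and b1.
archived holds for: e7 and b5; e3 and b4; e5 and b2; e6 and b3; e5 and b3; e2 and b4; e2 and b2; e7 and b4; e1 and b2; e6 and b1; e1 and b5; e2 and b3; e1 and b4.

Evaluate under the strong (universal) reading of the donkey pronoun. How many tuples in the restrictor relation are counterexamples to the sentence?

3

"it" takes "a blueprint" as antecedent — a donkey pronoun bound across the clause boundary.
Strong reading: for every (e,b) with drafted(e,b), approved(e,b) ∧ archived(e,b).
Restrictor pairs: (e1,b2) ✓  (e1,b4) ✓  (e1,b5) ✓  (e2,b4) ✓  (e3,b4) ✓  (e4,b4) ✗  (e5,b2) ✓  (e5,b3) ✓  (e5,b4) ✗  (e6,b2) ✗
Counterexamples (restrictor pairs failing the scope): 3.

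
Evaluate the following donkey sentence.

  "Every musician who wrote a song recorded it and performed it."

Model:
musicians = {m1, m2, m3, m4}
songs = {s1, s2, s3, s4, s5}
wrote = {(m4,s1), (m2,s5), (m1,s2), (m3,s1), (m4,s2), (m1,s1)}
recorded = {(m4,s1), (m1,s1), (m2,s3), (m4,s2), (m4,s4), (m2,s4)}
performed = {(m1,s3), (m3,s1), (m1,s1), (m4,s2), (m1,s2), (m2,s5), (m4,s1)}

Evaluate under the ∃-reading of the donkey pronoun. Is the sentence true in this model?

False

"it" takes "a song" as antecedent — a donkey pronoun bound across the clause boundary.
Weak reading: every musician m with some wrote-song has at least one wrote-song s such that recorded(m,s) ∧ performed(m,s).
Per musician: m1:✓  m2:✗  m3:✗  m4:✓
m2 has no witness among its wrote-songs.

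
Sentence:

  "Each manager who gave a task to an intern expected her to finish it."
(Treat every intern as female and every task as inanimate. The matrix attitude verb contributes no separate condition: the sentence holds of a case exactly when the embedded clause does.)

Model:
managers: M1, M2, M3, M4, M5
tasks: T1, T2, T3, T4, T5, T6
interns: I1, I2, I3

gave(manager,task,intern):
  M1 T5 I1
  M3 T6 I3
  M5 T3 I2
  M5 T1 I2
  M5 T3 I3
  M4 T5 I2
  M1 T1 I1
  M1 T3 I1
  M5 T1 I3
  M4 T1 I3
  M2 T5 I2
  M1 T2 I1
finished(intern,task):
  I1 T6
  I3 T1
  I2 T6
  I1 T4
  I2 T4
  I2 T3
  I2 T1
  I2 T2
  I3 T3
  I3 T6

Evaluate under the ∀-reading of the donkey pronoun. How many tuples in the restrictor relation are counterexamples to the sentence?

6

"her" takes "an intern" as antecedent and "it" takes "a task"; both are donkey pronouns co-varying with the restrictor.
Strong reading: for every (m,t,i) with gave(m,t,i), finished(i,t).
Restrictor triples: (M1,T1,I1)→finished(I1,T1) ✗  (M1,T2,I1)→finished(I1,T2) ✗  (M1,T3,I1)→finished(I1,T3) ✗  (M1,T5,I1)→finished(I1,T5) ✗  (M2,T5,I2)→finished(I2,T5) ✗  (M3,T6,I3)→finished(I3,T6) ✓  (M4,T1,I3)→finished(I3,T1) ✓  (M4,T5,I2)→finished(I2,T5) ✗  (M5,T1,I2)→finished(I2,T1) ✓  (M5,T1,I3)→finished(I3,T1) ✓  (M5,T3,I2)→finished(I2,T3) ✓  (M5,T3,I3)→finished(I3,T3) ✓
Counterexamples (restrictor triples failing the scope): 6.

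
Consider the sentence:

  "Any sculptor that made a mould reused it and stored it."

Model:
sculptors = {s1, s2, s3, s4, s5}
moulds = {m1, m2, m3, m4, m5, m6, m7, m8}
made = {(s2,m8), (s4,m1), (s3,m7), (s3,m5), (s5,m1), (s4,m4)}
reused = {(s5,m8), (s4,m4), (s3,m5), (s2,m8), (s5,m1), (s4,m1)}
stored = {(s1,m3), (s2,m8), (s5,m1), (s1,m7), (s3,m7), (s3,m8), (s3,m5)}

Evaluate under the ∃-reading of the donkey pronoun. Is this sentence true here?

"it" takes "a mould" as antecedent — a donkey pronoun bound across the clause boundary.
Weak reading: every sculptor s with some made-mould has at least one made-mould m such that reused(s,m) ∧ stored(s,m).
Per sculptor: s2:✓  s3:✓  s4:✗  s5:✓
s4 has no witness among its made-moulds.

False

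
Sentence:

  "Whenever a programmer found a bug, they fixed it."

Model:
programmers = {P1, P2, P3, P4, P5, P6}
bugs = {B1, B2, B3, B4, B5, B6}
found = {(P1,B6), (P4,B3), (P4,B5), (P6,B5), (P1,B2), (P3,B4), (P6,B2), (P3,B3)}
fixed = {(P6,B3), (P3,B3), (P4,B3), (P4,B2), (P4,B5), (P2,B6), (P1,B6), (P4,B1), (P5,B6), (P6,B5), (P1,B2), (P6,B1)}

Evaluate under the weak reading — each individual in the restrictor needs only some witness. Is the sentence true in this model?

True

"it" takes "a bug" as antecedent — a donkey pronoun bound across the clause boundary.
Weak reading: every programmer p with some found-bug has at least one found-bug b such that fixed(p,b).
Per programmer: P1:✓  P3:✓  P4:✓  P6:✓
Every programmer in the restrictor has a witness.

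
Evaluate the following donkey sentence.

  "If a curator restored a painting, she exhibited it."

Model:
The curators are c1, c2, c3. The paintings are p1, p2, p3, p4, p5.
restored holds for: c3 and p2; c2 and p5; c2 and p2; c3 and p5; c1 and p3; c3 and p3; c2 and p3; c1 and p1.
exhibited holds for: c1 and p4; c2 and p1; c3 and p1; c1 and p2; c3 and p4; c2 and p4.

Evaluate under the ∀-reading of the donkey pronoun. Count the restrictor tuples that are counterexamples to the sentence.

8

"it" takes "a painting" as antecedent — a donkey pronoun bound across the clause boundary.
Strong reading: for every (c,p) with restored(c,p), exhibited(c,p).
Restrictor pairs: (c1,p1) ✗  (c1,p3) ✗  (c2,p2) ✗  (c2,p3) ✗  (c2,p5) ✗  (c3,p2) ✗  (c3,p3) ✗  (c3,p5) ✗
Counterexamples (restrictor pairs failing the scope): 8.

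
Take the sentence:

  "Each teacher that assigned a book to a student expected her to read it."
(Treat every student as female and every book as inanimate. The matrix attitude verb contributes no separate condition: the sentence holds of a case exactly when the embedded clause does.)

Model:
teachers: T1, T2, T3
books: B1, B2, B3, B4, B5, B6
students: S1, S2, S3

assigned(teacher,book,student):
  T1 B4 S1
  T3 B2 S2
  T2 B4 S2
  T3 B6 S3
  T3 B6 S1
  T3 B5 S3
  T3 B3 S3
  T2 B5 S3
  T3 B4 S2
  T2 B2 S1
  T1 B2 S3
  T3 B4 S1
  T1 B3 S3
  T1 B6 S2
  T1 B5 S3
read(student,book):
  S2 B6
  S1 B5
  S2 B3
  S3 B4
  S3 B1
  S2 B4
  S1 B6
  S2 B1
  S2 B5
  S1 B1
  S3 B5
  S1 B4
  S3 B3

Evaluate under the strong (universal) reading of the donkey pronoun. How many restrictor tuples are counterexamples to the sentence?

4

"her" takes "a student" as antecedent and "it" takes "a book"; both are donkey pronouns co-varying with the restrictor.
Strong reading: for every (t,b,s) with assigned(t,b,s), read(s,b).
Restrictor triples: (T1,B2,S3)→read(S3,B2) ✗  (T1,B3,S3)→read(S3,B3) ✓  (T1,B4,S1)→read(S1,B4) ✓  (T1,B5,S3)→read(S3,B5) ✓  (T1,B6,S2)→read(S2,B6) ✓  (T2,B2,S1)→read(S1,B2) ✗  (T2,B4,S2)→read(S2,B4) ✓  (T2,B5,S3)→read(S3,B5) ✓  (T3,B2,S2)→read(S2,B2) ✗  (T3,B3,S3)→read(S3,B3) ✓  (T3,B4,S1)→read(S1,B4) ✓  (T3,B4,S2)→read(S2,B4) ✓  (T3,B5,S3)→read(S3,B5) ✓  (T3,B6,S1)→read(S1,B6) ✓  (T3,B6,S3)→read(S3,B6) ✗
Counterexamples (restrictor triples failing the scope): 4.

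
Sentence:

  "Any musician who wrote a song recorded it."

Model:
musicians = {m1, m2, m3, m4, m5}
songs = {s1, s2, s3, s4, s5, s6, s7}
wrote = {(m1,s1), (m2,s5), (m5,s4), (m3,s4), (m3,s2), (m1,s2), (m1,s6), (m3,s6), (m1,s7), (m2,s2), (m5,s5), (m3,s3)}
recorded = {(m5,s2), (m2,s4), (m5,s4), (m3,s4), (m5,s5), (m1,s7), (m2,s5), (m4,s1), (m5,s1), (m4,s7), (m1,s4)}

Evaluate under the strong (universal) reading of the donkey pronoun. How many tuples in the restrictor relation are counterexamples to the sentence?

7

"it" takes "a song" as antecedent — a donkey pronoun bound across the clause boundary.
Strong reading: for every (m,s) with wrote(m,s), recorded(m,s).
Restrictor pairs: (m1,s1) ✗  (m1,s2) ✗  (m1,s6) ✗  (m1,s7) ✓  (m2,s2) ✗  (m2,s5) ✓  (m3,s2) ✗  (m3,s3) ✗  (m3,s4) ✓  (m3,s6) ✗  (m5,s4) ✓  (m5,s5) ✓
Counterexamples (restrictor pairs failing the scope): 7.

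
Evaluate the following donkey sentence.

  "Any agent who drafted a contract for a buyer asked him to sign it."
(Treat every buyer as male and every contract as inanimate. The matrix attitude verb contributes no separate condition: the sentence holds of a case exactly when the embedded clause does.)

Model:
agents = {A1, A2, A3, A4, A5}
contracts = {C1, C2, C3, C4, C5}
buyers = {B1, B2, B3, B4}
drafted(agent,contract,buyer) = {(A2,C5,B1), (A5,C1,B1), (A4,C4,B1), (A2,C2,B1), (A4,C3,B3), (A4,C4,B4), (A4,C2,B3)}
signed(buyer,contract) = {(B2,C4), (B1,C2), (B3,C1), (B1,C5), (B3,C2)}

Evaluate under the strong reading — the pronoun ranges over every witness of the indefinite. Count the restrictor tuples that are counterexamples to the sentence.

4

"him" takes "a buyer" as antecedent and "it" takes "a contract"; both are donkey pronouns co-varying with the restrictor.
Strong reading: for every (a,c,b) with drafted(a,c,b), signed(b,c).
Restrictor triples: (A2,C2,B1)→signed(B1,C2) ✓  (A2,C5,B1)→signed(B1,C5) ✓  (A4,C2,B3)→signed(B3,C2) ✓  (A4,C3,B3)→signed(B3,C3) ✗  (A4,C4,B1)→signed(B1,C4) ✗  (A4,C4,B4)→signed(B4,C4) ✗  (A5,C1,B1)→signed(B1,C1) ✗
Counterexamples (restrictor triples failing the scope): 4.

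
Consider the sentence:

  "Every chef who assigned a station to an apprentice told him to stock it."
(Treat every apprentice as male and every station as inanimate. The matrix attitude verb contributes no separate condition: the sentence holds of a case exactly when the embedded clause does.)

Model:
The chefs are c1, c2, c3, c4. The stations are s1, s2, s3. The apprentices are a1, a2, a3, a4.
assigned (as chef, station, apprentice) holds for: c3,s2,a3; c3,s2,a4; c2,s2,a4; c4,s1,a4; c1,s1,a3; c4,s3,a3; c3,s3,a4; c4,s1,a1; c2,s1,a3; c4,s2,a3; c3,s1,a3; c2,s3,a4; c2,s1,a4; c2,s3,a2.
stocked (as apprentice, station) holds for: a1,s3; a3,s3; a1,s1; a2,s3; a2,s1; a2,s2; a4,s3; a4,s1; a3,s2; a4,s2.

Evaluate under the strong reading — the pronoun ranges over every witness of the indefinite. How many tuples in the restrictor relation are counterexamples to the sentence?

"him" takes "an apprentice" as antecedent and "it" takes "a station"; both are donkey pronouns co-varying with the restrictor.
Strong reading: for every (c,s,a) with assigned(c,s,a), stocked(a,s).
Restrictor triples: (c1,s1,a3)→stocked(a3,s1) ✗  (c2,s1,a3)→stocked(a3,s1) ✗  (c2,s1,a4)→stocked(a4,s1) ✓  (c2,s2,a4)→stocked(a4,s2) ✓  (c2,s3,a2)→stocked(a2,s3) ✓  (c2,s3,a4)→stocked(a4,s3) ✓  (c3,s1,a3)→stocked(a3,s1) ✗  (c3,s2,a3)→stocked(a3,s2) ✓  (c3,s2,a4)→stocked(a4,s2) ✓  (c3,s3,a4)→stocked(a4,s3) ✓  (c4,s1,a1)→stocked(a1,s1) ✓  (c4,s1,a4)→stocked(a4,s1) ✓  (c4,s2,a3)→stocked(a3,s2) ✓  (c4,s3,a3)→stocked(a3,s3) ✓
Counterexamples (restrictor triples failing the scope): 3.

3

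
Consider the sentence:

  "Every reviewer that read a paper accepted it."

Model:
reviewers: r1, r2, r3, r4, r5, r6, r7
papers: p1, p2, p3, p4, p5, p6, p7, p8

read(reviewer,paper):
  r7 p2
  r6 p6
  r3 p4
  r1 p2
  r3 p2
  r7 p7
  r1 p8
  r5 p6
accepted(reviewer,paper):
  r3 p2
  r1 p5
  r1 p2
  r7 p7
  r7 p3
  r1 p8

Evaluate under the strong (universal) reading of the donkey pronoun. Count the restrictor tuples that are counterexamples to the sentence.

"it" takes "a paper" as antecedent — a donkey pronoun bound across the clause boundary.
Strong reading: for every (r,p) with read(r,p), accepted(r,p).
Restrictor pairs: (r1,p2) ✓  (r1,p8) ✓  (r3,p2) ✓  (r3,p4) ✗  (r5,p6) ✗  (r6,p6) ✗  (r7,p2) ✗  (r7,p7) ✓
Counterexamples (restrictor pairs failing the scope): 4.

4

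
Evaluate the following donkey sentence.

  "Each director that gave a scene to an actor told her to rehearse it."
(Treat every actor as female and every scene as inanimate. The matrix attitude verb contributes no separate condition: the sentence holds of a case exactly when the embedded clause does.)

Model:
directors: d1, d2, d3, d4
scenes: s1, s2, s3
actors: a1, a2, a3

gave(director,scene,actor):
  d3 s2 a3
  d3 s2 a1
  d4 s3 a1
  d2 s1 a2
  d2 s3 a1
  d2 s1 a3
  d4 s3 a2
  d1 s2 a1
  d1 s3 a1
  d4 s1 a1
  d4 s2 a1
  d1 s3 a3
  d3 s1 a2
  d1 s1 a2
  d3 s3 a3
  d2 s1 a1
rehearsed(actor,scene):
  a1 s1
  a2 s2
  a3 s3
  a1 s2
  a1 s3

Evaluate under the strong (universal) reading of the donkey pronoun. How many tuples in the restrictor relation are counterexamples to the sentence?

"her" takes "an actor" as antecedent and "it" takes "a scene"; both are donkey pronouns co-varying with the restrictor.
Strong reading: for every (d,s,a) with gave(d,s,a), rehearsed(a,s).
Restrictor triples: (d1,s1,a2)→rehearsed(a2,s1) ✗  (d1,s2,a1)→rehearsed(a1,s2) ✓  (d1,s3,a1)→rehearsed(a1,s3) ✓  (d1,s3,a3)→rehearsed(a3,s3) ✓  (d2,s1,a1)→rehearsed(a1,s1) ✓  (d2,s1,a2)→rehearsed(a2,s1) ✗  (d2,s1,a3)→rehearsed(a3,s1) ✗  (d2,s3,a1)→rehearsed(a1,s3) ✓  (d3,s1,a2)→rehearsed(a2,s1) ✗  (d3,s2,a1)→rehearsed(a1,s2) ✓  (d3,s2,a3)→rehearsed(a3,s2) ✗  (d3,s3,a3)→rehearsed(a3,s3) ✓  (d4,s1,a1)→rehearsed(a1,s1) ✓  (d4,s2,a1)→rehearsed(a1,s2) ✓  (d4,s3,a1)→rehearsed(a1,s3) ✓  (d4,s3,a2)→rehearsed(a2,s3) ✗
Counterexamples (restrictor triples failing the scope): 6.

6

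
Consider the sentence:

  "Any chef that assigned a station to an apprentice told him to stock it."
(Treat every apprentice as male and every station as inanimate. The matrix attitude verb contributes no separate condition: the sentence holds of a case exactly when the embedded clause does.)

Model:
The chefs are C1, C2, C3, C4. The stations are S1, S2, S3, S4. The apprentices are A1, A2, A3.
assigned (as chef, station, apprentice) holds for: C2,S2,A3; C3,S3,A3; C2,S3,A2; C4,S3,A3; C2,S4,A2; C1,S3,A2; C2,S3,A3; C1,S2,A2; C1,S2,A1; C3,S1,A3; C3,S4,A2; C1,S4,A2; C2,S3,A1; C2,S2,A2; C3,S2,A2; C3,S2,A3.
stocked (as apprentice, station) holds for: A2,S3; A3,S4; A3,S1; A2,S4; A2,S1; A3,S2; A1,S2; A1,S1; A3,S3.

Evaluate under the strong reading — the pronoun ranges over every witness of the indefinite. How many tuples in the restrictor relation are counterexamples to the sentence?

"him" takes "an apprentice" as antecedent and "it" takes "a station"; both are donkey pronouns co-varying with the restrictor.
Strong reading: for every (c,s,a) with assigned(c,s,a), stocked(a,s).
Restrictor triples: (C1,S2,A1)→stocked(A1,S2) ✓  (C1,S2,A2)→stocked(A2,S2) ✗  (C1,S3,A2)→stocked(A2,S3) ✓  (C1,S4,A2)→stocked(A2,S4) ✓  (C2,S2,A2)→stocked(A2,S2) ✗  (C2,S2,A3)→stocked(A3,S2) ✓  (C2,S3,A1)→stocked(A1,S3) ✗  (C2,S3,A2)→stocked(A2,S3) ✓  (C2,S3,A3)→stocked(A3,S3) ✓  (C2,S4,A2)→stocked(A2,S4) ✓  (C3,S1,A3)→stocked(A3,S1) ✓  (C3,S2,A2)→stocked(A2,S2) ✗  (C3,S2,A3)→stocked(A3,S2) ✓  (C3,S3,A3)→stocked(A3,S3) ✓  (C3,S4,A2)→stocked(A2,S4) ✓  (C4,S3,A3)→stocked(A3,S3) ✓
Counterexamples (restrictor triples failing the scope): 4.

4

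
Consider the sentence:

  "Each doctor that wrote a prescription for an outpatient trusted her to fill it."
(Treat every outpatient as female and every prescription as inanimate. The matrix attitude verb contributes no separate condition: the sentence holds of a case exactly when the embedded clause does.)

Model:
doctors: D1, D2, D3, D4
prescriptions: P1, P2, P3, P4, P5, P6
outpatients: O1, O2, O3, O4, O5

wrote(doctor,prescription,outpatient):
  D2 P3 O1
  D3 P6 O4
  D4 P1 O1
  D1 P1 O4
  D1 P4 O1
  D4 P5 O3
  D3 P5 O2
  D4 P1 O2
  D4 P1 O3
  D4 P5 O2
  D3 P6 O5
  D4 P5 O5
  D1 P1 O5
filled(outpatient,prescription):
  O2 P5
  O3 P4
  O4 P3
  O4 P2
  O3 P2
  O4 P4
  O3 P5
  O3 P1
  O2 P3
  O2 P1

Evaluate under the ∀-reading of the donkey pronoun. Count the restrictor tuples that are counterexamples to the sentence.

8

"her" takes "an outpatient" as antecedent and "it" takes "a prescription"; both are donkey pronouns co-varying with the restrictor.
Strong reading: for every (d,p,o) with wrote(d,p,o), filled(o,p).
Restrictor triples: (D1,P1,O4)→filled(O4,P1) ✗  (D1,P1,O5)→filled(O5,P1) ✗  (D1,P4,O1)→filled(O1,P4) ✗  (D2,P3,O1)→filled(O1,P3) ✗  (D3,P5,O2)→filled(O2,P5) ✓  (D3,P6,O4)→filled(O4,P6) ✗  (D3,P6,O5)→filled(O5,P6) ✗  (D4,P1,O1)→filled(O1,P1) ✗  (D4,P1,O2)→filled(O2,P1) ✓  (D4,P1,O3)→filled(O3,P1) ✓  (D4,P5,O2)→filled(O2,P5) ✓  (D4,P5,O3)→filled(O3,P5) ✓  (D4,P5,O5)→filled(O5,P5) ✗
Counterexamples (restrictor triples failing the scope): 8.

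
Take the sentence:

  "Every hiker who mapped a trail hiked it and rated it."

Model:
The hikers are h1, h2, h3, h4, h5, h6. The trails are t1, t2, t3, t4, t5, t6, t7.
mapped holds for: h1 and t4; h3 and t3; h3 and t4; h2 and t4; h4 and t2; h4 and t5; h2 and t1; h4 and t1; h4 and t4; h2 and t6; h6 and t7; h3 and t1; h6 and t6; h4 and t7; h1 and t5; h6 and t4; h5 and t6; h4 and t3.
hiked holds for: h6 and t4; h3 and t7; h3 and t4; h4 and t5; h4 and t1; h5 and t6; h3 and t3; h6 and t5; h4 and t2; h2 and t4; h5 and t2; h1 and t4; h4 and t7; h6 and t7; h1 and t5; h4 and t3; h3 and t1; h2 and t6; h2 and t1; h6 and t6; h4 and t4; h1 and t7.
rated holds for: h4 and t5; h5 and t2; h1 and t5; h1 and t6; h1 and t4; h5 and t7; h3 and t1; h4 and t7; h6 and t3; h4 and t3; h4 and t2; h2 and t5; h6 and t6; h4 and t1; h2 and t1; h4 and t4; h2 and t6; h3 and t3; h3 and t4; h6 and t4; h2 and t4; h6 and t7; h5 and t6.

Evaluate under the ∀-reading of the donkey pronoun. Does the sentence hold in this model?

"it" takes "a trail" as antecedent — a donkey pronoun bound across the clause boundary.
Strong reading: for every (h,t) with mapped(h,t), hiked(h,t) ∧ rated(h,t).
Restrictor pairs: (h1,t4) ✓  (h1,t5) ✓  (h2,t1) ✓  (h2,t4) ✓  (h2,t6) ✓  (h3,t1) ✓  (h3,t3) ✓  (h3,t4) ✓  (h4,t1) ✓  (h4,t2) ✓  (h4,t3) ✓  (h4,t4) ✓  (h4,t5) ✓  (h4,t7) ✓  (h5,t6) ✓  (h6,t4) ✓  (h6,t6) ✓  (h6,t7) ✓
Every restrictor pair satisfies the scope.

True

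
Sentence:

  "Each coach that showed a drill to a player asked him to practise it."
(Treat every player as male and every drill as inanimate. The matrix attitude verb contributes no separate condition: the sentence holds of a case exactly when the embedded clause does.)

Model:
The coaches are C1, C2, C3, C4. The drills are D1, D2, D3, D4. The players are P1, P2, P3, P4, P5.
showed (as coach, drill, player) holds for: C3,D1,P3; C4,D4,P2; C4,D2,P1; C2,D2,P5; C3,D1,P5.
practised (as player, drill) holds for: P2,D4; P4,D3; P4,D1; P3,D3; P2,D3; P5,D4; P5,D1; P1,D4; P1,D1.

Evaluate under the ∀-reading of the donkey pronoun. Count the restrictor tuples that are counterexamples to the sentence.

"him" takes "a player" as antecedent and "it" takes "a drill"; both are donkey pronouns co-varying with the restrictor.
Strong reading: for every (c,d,p) with showed(c,d,p), practised(p,d).
Restrictor triples: (C2,D2,P5)→practised(P5,D2) ✗  (C3,D1,P3)→practised(P3,D1) ✗  (C3,D1,P5)→practised(P5,D1) ✓  (C4,D2,P1)→practised(P1,D2) ✗  (C4,D4,P2)→practised(P2,D4) ✓
Counterexamples (restrictor triples failing the scope): 3.

3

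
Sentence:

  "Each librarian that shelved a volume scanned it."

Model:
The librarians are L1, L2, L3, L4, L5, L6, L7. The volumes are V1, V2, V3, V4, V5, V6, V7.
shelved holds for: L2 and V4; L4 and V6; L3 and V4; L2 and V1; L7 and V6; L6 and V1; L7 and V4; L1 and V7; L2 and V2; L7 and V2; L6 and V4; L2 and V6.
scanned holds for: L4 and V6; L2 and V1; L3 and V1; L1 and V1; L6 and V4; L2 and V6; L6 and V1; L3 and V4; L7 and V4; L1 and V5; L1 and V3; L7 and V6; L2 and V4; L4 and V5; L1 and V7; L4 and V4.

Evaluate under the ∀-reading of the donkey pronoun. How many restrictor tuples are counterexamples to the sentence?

2

"it" takes "a volume" as antecedent — a donkey pronoun bound across the clause boundary.
Strong reading: for every (l,v) with shelved(l,v), scanned(l,v).
Restrictor pairs: (L1,V7) ✓  (L2,V1) ✓  (L2,V2) ✗  (L2,V4) ✓  (L2,V6) ✓  (L3,V4) ✓  (L4,V6) ✓  (L6,V1) ✓  (L6,V4) ✓  (L7,V2) ✗  (L7,V4) ✓  (L7,V6) ✓
Counterexamples (restrictor pairs failing the scope): 2.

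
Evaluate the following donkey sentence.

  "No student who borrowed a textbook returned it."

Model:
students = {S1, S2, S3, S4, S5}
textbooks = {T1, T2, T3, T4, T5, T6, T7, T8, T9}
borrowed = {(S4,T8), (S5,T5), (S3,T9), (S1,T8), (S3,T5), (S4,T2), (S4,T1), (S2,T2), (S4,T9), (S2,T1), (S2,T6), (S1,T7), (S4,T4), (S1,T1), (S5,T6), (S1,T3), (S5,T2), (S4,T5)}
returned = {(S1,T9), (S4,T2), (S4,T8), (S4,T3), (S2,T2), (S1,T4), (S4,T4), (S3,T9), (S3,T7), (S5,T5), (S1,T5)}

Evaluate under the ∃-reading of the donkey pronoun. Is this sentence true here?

False

"it" takes "a textbook" as antecedent — a donkey pronoun bound across the clause boundary.
Truth condition: for no (s,t) with borrowed(s,t) does returned(s,t) hold.
Restrictor pairs — does the scope hold? (S1,T1):fails  (S1,T3):fails  (S1,T7):fails  (S1,T8):fails  (S2,T1):fails  (S2,T2):holds  (S2,T6):fails  (S3,T5):fails  (S3,T9):holds  (S4,T1):fails  (S4,T2):holds  (S4,T4):holds  (S4,T5):fails  (S4,T8):holds  (S4,T9):fails  (S5,T2):fails  (S5,T5):holds  (S5,T6):fails
Scope holds for 6 pair(s), so the sentence is false.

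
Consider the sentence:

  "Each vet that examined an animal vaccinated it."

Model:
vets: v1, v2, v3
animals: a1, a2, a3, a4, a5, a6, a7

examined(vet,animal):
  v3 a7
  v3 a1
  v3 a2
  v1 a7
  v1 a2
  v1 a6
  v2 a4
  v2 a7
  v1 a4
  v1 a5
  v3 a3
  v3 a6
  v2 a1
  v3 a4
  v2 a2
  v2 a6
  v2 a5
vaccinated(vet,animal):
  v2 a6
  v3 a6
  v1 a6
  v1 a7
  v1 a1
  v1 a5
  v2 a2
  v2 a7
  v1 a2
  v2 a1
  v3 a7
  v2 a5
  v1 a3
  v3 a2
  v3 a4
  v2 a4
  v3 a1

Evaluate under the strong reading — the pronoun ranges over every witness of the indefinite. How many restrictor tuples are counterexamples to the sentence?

2

"it" takes "an animal" as antecedent — a donkey pronoun bound across the clause boundary.
Strong reading: for every (v,a) with examined(v,a), vaccinated(v,a).
Restrictor pairs: (v1,a2) ✓  (v1,a4) ✗  (v1,a5) ✓  (v1,a6) ✓  (v1,a7) ✓  (v2,a1) ✓  (v2,a2) ✓  (v2,a4) ✓  (v2,a5) ✓  (v2,a6) ✓  (v2,a7) ✓  (v3,a1) ✓  (v3,a2) ✓  (v3,a3) ✗  (v3,a4) ✓  (v3,a6) ✓  (v3,a7) ✓
Counterexamples (restrictor pairs failing the scope): 2.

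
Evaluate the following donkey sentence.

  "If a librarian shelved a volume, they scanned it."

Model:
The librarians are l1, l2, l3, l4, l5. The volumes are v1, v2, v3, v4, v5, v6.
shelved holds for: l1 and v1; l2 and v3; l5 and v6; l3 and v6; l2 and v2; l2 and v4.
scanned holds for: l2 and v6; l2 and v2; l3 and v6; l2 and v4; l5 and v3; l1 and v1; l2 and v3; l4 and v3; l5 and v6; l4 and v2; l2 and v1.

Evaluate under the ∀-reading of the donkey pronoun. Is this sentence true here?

True

"it" takes "a volume" as antecedent — a donkey pronoun bound across the clause boundary.
Strong reading: for every (l,v) with shelved(l,v), scanned(l,v).
Restrictor pairs: (l1,v1) ✓  (l2,v2) ✓  (l2,v3) ✓  (l2,v4) ✓  (l3,v6) ✓  (l5,v6) ✓
Every restrictor pair satisfies the scope.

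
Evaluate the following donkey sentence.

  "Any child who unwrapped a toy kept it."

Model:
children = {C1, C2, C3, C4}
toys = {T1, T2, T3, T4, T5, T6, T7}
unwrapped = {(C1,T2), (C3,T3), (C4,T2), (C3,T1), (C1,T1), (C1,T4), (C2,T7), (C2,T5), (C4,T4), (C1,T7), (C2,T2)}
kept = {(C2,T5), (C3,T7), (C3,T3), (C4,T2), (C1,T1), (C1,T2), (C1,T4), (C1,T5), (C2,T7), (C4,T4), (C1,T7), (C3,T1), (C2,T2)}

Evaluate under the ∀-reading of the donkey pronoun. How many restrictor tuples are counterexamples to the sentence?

"it" takes "a toy" as antecedent — a donkey pronoun bound across the clause boundary.
Strong reading: for every (c,t) with unwrapped(c,t), kept(c,t).
Restrictor pairs: (C1,T1) ✓  (C1,T2) ✓  (C1,T4) ✓  (C1,T7) ✓  (C2,T2) ✓  (C2,T5) ✓  (C2,T7) ✓  (C3,T1) ✓  (C3,T3) ✓  (C4,T2) ✓  (C4,T4) ✓
Counterexamples (restrictor pairs failing the scope): 0.

0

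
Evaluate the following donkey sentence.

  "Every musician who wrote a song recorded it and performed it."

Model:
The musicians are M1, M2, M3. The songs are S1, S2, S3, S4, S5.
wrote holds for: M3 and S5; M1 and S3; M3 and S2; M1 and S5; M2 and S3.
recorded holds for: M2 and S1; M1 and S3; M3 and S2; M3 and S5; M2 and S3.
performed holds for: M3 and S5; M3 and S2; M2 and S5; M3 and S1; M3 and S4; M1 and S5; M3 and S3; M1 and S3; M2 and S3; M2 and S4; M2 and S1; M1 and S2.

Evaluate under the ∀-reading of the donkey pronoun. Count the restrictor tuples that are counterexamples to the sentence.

1

"it" takes "a song" as antecedent — a donkey pronoun bound across the clause boundary.
Strong reading: for every (m,s) with wrote(m,s), recorded(m,s) ∧ performed(m,s).
Restrictor pairs: (M1,S3) ✓  (M1,S5) ✗  (M2,S3) ✓  (M3,S2) ✓  (M3,S5) ✓
Counterexamples (restrictor pairs failing the scope): 1.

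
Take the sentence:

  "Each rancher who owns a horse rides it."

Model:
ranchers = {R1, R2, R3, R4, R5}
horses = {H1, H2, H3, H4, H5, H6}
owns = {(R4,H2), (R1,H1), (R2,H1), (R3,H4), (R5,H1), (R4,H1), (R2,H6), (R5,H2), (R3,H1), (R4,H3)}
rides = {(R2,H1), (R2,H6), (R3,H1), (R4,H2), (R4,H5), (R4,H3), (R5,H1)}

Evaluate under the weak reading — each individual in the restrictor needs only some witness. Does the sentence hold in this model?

False

"it" takes "a horse" as antecedent — a donkey pronoun bound across the clause boundary.
Weak reading: every rancher r with some owns-horse has at least one owns-horse h such that rides(r,h).
Per rancher: R1:✗  R2:✓  R3:✓  R4:✓  R5:✓
R1 has no witness among its owns-horses.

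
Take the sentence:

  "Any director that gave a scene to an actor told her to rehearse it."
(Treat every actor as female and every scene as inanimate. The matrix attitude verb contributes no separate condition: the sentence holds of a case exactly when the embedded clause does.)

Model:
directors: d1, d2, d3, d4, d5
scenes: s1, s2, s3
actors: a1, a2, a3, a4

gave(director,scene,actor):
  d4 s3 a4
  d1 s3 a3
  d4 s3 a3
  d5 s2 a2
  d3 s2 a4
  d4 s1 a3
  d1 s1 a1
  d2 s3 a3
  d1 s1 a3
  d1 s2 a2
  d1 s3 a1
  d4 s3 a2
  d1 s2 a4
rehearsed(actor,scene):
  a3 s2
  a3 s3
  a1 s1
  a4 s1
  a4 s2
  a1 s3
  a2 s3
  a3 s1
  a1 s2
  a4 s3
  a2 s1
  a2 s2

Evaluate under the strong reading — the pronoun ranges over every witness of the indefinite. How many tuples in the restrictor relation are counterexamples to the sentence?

"her" takes "an actor" as antecedent and "it" takes "a scene"; both are donkey pronouns co-varying with the restrictor.
Strong reading: for every (d,s,a) with gave(d,s,a), rehearsed(a,s).
Restrictor triples: (d1,s1,a1)→rehearsed(a1,s1) ✓  (d1,s1,a3)→rehearsed(a3,s1) ✓  (d1,s2,a2)→rehearsed(a2,s2) ✓  (d1,s2,a4)→rehearsed(a4,s2) ✓  (d1,s3,a1)→rehearsed(a1,s3) ✓  (d1,s3,a3)→rehearsed(a3,s3) ✓  (d2,s3,a3)→rehearsed(a3,s3) ✓  (d3,s2,a4)→rehearsed(a4,s2) ✓  (d4,s1,a3)→rehearsed(a3,s1) ✓  (d4,s3,a2)→rehearsed(a2,s3) ✓  (d4,s3,a3)→rehearsed(a3,s3) ✓  (d4,s3,a4)→rehearsed(a4,s3) ✓  (d5,s2,a2)→rehearsed(a2,s2) ✓
Counterexamples (restrictor triples failing the scope): 0.

0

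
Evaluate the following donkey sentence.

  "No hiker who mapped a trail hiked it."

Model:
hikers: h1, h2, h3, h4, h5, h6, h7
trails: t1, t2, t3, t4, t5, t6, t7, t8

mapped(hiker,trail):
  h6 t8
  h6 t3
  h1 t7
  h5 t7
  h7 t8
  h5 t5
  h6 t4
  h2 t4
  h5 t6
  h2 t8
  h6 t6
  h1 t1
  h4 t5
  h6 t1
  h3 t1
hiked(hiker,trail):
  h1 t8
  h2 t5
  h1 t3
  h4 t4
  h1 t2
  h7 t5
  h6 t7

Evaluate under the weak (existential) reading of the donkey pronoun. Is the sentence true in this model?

True

"it" takes "a trail" as antecedent — a donkey pronoun bound across the clause boundary.
Truth condition: for no (h,t) with mapped(h,t) does hiked(h,t) hold.
Restrictor pairs — does the scope hold? (h1,t1):fails  (h1,t7):fails  (h2,t4):fails  (h2,t8):fails  (h3,t1):fails  (h4,t5):fails  (h5,t5):fails  (h5,t6):fails  (h5,t7):fails  (h6,t1):fails  (h6,t3):fails  (h6,t4):fails  (h6,t6):fails  (h6,t8):fails  (h7,t8):fails
Scope holds for no restrictor pair, so the sentence is true.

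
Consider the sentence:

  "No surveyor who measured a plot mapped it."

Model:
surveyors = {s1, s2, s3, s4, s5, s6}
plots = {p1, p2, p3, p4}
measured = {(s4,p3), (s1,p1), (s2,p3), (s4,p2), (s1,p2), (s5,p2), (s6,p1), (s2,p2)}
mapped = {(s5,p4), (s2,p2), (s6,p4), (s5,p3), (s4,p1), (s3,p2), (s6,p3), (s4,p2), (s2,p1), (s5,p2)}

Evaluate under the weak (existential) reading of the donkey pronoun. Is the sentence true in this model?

"it" takes "a plot" as antecedent — a donkey pronoun bound across the clause boundary.
Truth condition: for no (s,p) with measured(s,p) does mapped(s,p) hold.
Restrictor pairs — does the scope hold? (s1,p1):fails  (s1,p2):fails  (s2,p2):holds  (s2,p3):fails  (s4,p2):holds  (s4,p3):fails  (s5,p2):holds  (s6,p1):fails
Scope holds for 3 pair(s), so the sentence is false.

False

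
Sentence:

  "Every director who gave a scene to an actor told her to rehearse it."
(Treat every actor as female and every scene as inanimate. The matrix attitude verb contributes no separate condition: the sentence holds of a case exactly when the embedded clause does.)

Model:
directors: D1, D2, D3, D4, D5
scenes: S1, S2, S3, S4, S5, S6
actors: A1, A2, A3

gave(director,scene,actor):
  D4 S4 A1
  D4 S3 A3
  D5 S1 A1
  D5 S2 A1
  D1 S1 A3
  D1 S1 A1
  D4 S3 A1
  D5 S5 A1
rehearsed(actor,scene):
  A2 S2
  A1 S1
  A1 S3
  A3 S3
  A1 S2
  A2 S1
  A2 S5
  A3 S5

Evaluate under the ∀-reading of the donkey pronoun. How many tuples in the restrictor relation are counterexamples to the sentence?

"her" takes "an actor" as antecedent and "it" takes "a scene"; both are donkey pronouns co-varying with the restrictor.
Strong reading: for every (d,s,a) with gave(d,s,a), rehearsed(a,s).
Restrictor triples: (D1,S1,A1)→rehearsed(A1,S1) ✓  (D1,S1,A3)→rehearsed(A3,S1) ✗  (D4,S3,A1)→rehearsed(A1,S3) ✓  (D4,S3,A3)→rehearsed(A3,S3) ✓  (D4,S4,A1)→rehearsed(A1,S4) ✗  (D5,S1,A1)→rehearsed(A1,S1) ✓  (D5,S2,A1)→rehearsed(A1,S2) ✓  (D5,S5,A1)→rehearsed(A1,S5) ✗
Counterexamples (restrictor triples failing the scope): 3.

3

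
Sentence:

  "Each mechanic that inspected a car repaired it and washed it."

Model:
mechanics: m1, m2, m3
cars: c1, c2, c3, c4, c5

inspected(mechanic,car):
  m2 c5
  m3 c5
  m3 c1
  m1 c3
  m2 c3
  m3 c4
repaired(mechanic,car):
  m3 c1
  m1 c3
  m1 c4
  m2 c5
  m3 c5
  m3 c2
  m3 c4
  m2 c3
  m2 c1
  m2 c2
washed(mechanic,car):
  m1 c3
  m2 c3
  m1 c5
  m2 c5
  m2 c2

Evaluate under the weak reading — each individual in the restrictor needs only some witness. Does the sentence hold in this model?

"it" takes "a car" as antecedent — a donkey pronoun bound across the clause boundary.
Weak reading: every mechanic m with some inspected-car has at least one inspected-car c such that repaired(m,c) ∧ washed(m,c).
Per mechanic: m1:✓  m2:✓  m3:✗
m3 has no witness among its inspected-cars.

False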